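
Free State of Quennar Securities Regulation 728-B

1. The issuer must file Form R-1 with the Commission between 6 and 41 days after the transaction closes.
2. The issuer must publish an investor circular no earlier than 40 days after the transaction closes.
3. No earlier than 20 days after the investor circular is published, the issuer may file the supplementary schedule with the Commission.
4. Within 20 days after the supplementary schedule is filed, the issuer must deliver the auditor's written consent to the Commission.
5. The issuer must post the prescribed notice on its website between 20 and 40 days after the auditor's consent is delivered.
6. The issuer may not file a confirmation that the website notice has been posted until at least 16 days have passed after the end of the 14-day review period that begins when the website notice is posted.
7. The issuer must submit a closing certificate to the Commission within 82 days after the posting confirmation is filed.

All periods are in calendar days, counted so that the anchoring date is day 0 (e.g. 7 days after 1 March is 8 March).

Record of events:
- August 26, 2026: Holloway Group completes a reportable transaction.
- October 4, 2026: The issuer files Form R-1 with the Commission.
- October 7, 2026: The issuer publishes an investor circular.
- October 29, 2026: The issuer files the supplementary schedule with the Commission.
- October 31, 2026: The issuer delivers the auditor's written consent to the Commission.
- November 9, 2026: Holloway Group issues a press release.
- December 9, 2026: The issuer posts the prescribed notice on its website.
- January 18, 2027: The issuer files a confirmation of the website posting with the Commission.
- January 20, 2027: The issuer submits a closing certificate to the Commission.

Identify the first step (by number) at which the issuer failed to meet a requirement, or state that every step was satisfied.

Step 1: the window is 6–41 days after August 26, 2026 (when the transaction closes), so September 1, 2026 through October 6, 2026; October 4, 2026 falls inside that range.
Step 2: the earliest permitted date is 40 days after August 26, 2026 (when the transaction closes), i.e. October 5, 2026; done October 7, 2026 — permitted.
Step 3: the earliest permitted date is 20 days after October 7, 2026 (when the investor circular is published), i.e. October 27, 2026; done October 29, 2026, after the minimum wait.
Step 4: 20 days after October 29, 2026 (when the supplementary schedule is filed) is November 18, 2026; October 31, 2026 is within that limit.
Step 5: the window is 20–40 days after October 31, 2026 (when the auditor's consent is delivered), so November 20, 2026 through December 10, 2026; done December 9, 2026, which is between those dates.
Step 6: the earliest permitted date is 16 days after December 23, 2026 (end of the 14-day review period, which began when the website notice is posted on December 9, 2026), i.e. January 8, 2027; done January 18, 2027, after the minimum wait.
Step 7: 82 days after January 18, 2027 (when the posting confirmation is filed) is April 10, 2027; done January 20, 2027 — timely.

None — every step was satisfied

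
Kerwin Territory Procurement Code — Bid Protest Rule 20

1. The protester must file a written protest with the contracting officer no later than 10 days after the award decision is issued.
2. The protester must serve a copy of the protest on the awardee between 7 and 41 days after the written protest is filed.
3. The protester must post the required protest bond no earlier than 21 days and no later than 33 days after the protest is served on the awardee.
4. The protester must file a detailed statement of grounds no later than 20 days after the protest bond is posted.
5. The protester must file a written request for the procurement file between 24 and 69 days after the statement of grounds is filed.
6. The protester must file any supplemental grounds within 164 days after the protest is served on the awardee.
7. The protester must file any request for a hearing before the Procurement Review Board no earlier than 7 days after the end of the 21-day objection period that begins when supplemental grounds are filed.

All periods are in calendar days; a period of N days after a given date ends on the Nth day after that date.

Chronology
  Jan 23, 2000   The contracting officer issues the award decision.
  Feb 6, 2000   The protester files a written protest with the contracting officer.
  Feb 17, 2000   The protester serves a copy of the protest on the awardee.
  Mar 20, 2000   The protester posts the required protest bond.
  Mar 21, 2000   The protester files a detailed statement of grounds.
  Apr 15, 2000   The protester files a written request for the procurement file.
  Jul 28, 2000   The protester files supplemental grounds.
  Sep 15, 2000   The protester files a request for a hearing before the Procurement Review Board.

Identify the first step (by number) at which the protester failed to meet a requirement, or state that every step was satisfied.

Step 1

Step 1: 10 days after Jan 23, 2000 (when the award decision is issued) is Feb 2, 2000; Feb 6, 2000 misses that deadline by 4 days.
The analysis stops there.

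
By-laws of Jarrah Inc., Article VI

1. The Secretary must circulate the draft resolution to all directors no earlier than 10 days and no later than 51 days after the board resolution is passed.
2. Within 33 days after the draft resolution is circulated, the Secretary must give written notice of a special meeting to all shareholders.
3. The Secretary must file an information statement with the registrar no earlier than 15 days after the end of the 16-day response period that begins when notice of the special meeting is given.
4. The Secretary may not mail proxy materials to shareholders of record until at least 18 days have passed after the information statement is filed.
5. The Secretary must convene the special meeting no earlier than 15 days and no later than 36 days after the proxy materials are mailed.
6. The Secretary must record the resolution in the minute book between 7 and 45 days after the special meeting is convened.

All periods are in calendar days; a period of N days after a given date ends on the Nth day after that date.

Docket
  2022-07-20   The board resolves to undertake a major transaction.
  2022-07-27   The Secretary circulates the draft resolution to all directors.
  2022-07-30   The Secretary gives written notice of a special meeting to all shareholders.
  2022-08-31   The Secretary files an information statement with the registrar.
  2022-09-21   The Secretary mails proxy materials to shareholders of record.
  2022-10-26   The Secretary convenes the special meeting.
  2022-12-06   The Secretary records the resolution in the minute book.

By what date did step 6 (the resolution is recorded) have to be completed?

Step 6 runs from 2022-10-26, when the special meeting is convened. The window is 7–45 days after 2022-10-26; it closes on 2022-12-10.

2022-12-10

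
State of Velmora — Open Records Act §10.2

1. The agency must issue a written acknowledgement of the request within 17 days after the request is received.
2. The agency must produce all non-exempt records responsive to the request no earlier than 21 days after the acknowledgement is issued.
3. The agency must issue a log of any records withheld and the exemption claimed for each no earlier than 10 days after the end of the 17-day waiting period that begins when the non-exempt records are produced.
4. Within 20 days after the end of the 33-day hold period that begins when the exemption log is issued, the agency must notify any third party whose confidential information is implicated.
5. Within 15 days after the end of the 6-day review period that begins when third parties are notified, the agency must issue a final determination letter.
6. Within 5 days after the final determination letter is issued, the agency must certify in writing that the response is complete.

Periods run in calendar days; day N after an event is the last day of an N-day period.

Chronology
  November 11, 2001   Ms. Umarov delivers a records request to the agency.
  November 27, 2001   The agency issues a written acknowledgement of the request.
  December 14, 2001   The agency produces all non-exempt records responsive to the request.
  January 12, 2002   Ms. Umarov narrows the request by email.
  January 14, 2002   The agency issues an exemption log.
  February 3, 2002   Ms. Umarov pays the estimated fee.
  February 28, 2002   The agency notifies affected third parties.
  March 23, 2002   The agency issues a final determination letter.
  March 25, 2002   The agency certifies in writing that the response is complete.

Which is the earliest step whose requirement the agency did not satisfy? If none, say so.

Step 1 — counting 17 days from November 11, 2001 (when the request is received) gives a deadline of November 28, 2001; November 27, 2001 is within that limit.
Step 2 — must wait 21 days from November 27, 2001 (when the acknowledgement is issued), so not before December 18, 2001; acted on December 14, 2001, 4 days prematurely.

Step 2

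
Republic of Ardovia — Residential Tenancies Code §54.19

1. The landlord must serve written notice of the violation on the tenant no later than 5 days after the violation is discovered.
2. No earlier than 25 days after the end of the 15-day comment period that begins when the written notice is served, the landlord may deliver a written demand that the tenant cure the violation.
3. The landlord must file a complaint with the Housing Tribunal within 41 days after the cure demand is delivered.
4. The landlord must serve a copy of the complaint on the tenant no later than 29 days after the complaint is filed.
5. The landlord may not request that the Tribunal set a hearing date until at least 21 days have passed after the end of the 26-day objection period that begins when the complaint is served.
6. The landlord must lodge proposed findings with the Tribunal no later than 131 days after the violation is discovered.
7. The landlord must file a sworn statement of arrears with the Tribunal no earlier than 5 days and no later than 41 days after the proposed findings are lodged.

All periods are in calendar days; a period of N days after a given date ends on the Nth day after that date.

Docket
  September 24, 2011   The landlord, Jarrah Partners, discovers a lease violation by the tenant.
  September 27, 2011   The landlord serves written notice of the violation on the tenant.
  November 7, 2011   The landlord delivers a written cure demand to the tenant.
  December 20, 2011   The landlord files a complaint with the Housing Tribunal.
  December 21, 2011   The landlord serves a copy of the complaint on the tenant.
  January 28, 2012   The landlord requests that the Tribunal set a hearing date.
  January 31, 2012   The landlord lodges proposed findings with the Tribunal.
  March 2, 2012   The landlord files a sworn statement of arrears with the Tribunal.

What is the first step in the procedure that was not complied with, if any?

Step 3

Step 1 — counting 5 days from September 24, 2011 (when the violation is discovered) gives a deadline of September 29, 2011; September 27, 2011 is within that limit.
Step 2 — must wait 25 days from October 12, 2011 (end of the 15-day comment period, which began when the written notice is served on September 27, 2011), so not before November 6, 2011; November 7, 2011 is on or after that date.
Step 3 — counting 41 days from November 7, 2011 (when the cure demand is delivered) gives a deadline of December 18, 2011; done December 20, 2011 — 2 days late.
No need to go further; step 3 was not satisfied.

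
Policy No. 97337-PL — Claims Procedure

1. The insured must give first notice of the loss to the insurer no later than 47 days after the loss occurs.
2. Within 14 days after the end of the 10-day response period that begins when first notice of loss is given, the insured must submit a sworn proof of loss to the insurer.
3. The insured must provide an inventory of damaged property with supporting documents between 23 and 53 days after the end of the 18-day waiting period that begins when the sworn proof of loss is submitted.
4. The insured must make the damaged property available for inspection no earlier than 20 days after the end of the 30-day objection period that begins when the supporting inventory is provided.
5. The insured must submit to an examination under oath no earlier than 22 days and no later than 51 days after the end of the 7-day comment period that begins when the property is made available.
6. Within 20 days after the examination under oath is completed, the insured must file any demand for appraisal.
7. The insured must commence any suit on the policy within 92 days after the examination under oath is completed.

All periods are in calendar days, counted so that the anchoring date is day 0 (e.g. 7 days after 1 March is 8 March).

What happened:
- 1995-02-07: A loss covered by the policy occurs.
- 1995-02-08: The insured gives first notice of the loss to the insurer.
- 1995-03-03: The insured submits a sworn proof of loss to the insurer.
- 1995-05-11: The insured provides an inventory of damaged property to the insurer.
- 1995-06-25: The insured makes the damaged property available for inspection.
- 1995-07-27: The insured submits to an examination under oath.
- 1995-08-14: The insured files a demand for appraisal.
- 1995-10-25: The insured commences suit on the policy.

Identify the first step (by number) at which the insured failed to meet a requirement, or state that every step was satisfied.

Step 1: 47 days after 1995-02-07 (when the loss occurs) is 1995-03-26; 1995-02-08 is within that limit.
Step 2: 14 days after 1995-02-18 (end of the 10-day response period, which began when first notice of loss is given on 1995-02-08) is 1995-03-04; 1995-03-03 is within that limit.
Step 3: the window is 23–53 days after 1995-03-21 (end of the 18-day waiting period, which began when the sworn proof of loss is submitted on 1995-03-03), so 1995-04-13 through 1995-05-13; 1995-05-11 falls inside that range.
Step 4: the earliest permitted date is 20 days after 1995-06-10 (end of the 30-day objection period, which began when the supporting inventory is provided on 1995-05-11), i.e. 1995-06-30; done 1995-06-25 — 5 days too early.
Later steps need not be reached.

Step 4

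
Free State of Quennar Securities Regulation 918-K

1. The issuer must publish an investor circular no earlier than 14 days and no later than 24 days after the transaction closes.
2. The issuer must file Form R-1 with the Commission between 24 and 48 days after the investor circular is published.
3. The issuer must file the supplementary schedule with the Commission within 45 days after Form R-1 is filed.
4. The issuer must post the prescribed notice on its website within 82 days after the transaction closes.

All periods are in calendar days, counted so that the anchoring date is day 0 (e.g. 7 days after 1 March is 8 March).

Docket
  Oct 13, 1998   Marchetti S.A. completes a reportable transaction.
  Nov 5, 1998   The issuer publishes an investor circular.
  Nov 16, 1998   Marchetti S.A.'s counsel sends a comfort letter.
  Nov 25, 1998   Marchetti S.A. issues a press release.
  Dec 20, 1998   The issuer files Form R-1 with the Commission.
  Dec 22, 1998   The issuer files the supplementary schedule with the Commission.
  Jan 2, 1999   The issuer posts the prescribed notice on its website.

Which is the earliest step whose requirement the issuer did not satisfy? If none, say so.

None — every step was satisfied

Step 1: the window is 14–24 days after Oct 13, 1998 (when the transaction closes), so Oct 27, 1998 through Nov 6, 1998; done Nov 5, 1998 — within the window.
Step 2: the window is 24–48 days after Nov 5, 1998 (when the investor circular is published), so Nov 29, 1998 through Dec 23, 1998; done Dec 20, 1998 — within the window.
Step 3: 45 days after Dec 20, 1998 (when Form R-1 is filed) is Feb 3, 1999; completed Dec 22, 1998, before the deadline.
Step 4: 82 days after Oct 13, 1998 (when the transaction closes) is Jan 3, 1999; done Jan 2, 1999 — timely.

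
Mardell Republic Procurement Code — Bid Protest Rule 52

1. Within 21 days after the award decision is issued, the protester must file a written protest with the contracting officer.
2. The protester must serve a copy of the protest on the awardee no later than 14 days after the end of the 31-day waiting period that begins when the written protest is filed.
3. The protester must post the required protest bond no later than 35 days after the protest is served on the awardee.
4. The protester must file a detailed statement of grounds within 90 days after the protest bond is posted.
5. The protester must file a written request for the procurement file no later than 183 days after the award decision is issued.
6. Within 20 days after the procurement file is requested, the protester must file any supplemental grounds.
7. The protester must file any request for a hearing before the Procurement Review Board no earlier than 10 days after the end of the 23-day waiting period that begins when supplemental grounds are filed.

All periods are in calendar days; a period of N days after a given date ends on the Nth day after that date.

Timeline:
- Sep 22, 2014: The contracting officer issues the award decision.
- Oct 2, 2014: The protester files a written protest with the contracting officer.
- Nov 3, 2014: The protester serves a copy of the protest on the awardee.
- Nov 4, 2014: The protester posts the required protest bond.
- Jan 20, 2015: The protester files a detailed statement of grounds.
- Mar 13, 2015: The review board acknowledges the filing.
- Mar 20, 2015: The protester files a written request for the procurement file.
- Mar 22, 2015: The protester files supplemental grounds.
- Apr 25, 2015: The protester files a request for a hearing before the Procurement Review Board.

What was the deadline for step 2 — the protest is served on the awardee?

The written protest is filed on Oct 2, 2014; the 31-day waiting period therefore ends Nov 2, 2014, and step 2 runs from that date. 14 days after Nov 2, 2014 is Nov 16, 2014.

Nov 16, 2014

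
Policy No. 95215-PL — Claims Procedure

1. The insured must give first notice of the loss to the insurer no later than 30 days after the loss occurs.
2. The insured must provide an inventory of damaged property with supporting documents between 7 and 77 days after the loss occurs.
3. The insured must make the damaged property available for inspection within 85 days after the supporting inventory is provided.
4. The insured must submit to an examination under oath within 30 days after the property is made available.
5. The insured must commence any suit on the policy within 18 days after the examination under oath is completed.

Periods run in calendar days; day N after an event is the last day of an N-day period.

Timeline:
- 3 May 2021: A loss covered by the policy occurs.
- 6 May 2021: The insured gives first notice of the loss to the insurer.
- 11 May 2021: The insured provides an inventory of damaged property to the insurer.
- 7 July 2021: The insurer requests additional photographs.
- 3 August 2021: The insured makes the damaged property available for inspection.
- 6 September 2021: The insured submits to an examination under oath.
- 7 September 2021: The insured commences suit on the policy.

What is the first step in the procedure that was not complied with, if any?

Step 4

Step 1 — counting 30 days from 3 May 2021 (when the loss occurs) gives a deadline of 2 June 2021; done 6 May 2021 — timely.
Step 2 — 7 and 77 days from 3 May 2021 (when the loss occurs) are 10 May 2021 and 19 July 2021 respectively; done 11 May 2021, which is between those dates.
Step 3 — counting 85 days from 11 May 2021 (when the supporting inventory is provided) gives a deadline of 4 August 2021; 3 August 2021 is within that limit.
Step 4 — counting 30 days from 3 August 2021 (when the property is made available) gives a deadline of 2 September 2021; 6 September 2021 misses that deadline by 4 days.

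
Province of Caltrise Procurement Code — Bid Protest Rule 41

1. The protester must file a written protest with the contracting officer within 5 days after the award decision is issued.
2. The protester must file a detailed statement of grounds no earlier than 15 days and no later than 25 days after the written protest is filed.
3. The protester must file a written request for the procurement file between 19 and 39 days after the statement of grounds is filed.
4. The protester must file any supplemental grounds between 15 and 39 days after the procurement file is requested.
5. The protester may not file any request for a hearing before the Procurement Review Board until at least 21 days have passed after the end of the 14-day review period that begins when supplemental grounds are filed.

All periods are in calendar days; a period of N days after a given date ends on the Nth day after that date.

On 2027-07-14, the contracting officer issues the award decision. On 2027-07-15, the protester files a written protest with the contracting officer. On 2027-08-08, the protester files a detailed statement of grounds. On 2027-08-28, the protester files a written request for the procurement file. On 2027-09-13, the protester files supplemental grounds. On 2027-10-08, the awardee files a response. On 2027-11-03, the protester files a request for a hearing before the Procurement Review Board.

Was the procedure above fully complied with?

Step 1: 5 days after 2027-07-14 (when the award decision is issued) is 2027-07-19; completed 2027-07-15, before the deadline.
Step 2: the window is 15–25 days after 2027-07-15 (when the written protest is filed), so 2027-07-30 through 2027-08-09; done 2027-08-08 — within the window.
Step 3: the window is 19–39 days after 2027-08-08 (when the statement of grounds is filed), so 2027-08-27 through 2027-09-16; done 2027-08-28 — within the window.
Step 4: the window is 15–39 days after 2027-08-28 (when the procurement file is requested), so 2027-09-12 through 2027-10-06; done 2027-09-13, which is between those dates.
Step 5: the earliest permitted date is 21 days after 2027-09-27 (end of the 14-day review period, which began when supplemental grounds are filed on 2027-09-13), i.e. 2027-10-18; 2027-11-03 is on or after that date.

Yes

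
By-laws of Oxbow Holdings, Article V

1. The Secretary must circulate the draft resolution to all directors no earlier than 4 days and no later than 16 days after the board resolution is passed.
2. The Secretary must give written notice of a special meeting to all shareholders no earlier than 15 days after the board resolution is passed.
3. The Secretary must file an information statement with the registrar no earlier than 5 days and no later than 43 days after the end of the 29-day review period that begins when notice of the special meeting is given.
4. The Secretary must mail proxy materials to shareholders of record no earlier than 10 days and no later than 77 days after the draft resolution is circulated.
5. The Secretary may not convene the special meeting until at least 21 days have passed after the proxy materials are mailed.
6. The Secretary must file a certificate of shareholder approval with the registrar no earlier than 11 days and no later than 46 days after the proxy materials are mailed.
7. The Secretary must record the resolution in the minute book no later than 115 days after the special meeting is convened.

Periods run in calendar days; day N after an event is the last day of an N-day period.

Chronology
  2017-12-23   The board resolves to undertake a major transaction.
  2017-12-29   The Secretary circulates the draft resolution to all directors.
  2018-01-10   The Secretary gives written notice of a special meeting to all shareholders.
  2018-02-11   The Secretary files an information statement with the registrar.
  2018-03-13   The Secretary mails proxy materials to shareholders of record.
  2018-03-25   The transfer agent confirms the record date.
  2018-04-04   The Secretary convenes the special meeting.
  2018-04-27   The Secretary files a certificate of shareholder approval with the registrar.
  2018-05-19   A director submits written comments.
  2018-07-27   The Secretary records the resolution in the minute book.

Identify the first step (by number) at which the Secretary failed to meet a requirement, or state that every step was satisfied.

(1) the permitted window runs from 2017-12-23 + 4 = 2017-12-27 to 2017-12-23 + 16 = 2018-01-08; 2017-12-29 falls inside that range.
(2) permitted from 2017-12-23 + 15 days = 2018-01-07 onward; done 2018-01-10 — permitted.
(3) the permitted window runs from 2018-02-08 + 5 = 2018-02-13 to 2018-02-08 + 43 = 2018-03-23; 2018-02-11 is 2 days too early.

Step 3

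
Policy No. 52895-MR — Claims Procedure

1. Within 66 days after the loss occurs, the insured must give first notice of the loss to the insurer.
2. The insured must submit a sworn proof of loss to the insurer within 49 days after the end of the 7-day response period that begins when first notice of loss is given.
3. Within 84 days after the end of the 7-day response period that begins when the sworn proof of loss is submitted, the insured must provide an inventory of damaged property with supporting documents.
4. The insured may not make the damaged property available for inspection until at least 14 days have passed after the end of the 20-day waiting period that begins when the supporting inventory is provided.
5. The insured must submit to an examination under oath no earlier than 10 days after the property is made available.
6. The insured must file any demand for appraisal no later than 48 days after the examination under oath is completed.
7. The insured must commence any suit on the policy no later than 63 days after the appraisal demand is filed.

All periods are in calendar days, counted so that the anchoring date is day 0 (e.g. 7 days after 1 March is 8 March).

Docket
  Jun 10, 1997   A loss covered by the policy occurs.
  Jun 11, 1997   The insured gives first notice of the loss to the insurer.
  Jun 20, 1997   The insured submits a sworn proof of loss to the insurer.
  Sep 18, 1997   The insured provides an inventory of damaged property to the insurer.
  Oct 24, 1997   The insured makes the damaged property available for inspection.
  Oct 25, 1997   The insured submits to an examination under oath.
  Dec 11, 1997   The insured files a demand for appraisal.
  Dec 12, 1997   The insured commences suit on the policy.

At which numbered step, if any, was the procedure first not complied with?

Step 1 — counting 66 days from Jun 10, 1997 (when the loss occurs) gives a deadline of Aug 15, 1997; completed Jun 11, 1997, before the deadline.
Step 2 — counting 49 days from Jun 18, 1997 (end of the 7-day response period, which began when first notice of loss is given on Jun 11, 1997) gives a deadline of Aug 6, 1997; Jun 20, 1997 is within that limit.
Step 3 — counting 84 days from Jun 27, 1997 (end of the 7-day response period, which began when the sworn proof of loss is submitted on Jun 20, 1997) gives a deadline of Sep 19, 1997; Sep 18, 1997 is within that limit.
Step 4 — must wait 14 days from Oct 8, 1997 (end of the 20-day waiting period, which began when the supporting inventory is provided on Sep 18, 1997), so not before Oct 22, 1997; done Oct 24, 1997 — permitted.
Step 5 — must wait 10 days from Oct 24, 1997 (when the property is made available), so not before Nov 3, 1997; acted on Oct 25, 1997, 9 days prematurely.
Later steps need not be reached.

Step 5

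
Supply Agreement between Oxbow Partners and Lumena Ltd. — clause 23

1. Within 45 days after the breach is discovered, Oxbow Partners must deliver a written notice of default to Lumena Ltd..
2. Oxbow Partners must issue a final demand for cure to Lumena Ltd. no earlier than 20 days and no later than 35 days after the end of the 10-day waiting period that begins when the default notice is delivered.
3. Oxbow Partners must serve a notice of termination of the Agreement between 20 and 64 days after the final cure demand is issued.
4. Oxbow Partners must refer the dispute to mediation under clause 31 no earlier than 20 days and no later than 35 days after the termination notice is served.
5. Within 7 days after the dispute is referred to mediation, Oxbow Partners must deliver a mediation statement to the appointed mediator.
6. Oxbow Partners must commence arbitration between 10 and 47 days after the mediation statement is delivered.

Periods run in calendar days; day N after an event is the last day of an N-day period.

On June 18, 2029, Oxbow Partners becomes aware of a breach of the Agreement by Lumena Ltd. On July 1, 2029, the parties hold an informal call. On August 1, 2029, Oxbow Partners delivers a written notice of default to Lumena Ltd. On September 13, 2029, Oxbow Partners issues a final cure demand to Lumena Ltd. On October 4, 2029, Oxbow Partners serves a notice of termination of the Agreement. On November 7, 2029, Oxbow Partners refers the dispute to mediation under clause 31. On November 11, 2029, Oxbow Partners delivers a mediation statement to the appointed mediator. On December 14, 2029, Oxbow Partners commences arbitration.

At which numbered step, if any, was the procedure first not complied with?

None — every step was satisfied

Step 1 — counting 45 days from June 18, 2029 (when the breach is discovered) gives a deadline of August 2, 2029; August 1, 2029 is within that limit.
Step 2 — 20 and 35 days from August 11, 2029 (end of the 10-day waiting period, which began when the default notice is delivered on August 1, 2029) are August 31, 2029 and September 15, 2029 respectively; September 13, 2029 falls inside that range.
Step 3 — 20 and 64 days from September 13, 2029 (when the final cure demand is issued) are October 3, 2029 and November 16, 2029 respectively; done October 4, 2029, which is between those dates.
Step 4 — 20 and 35 days from October 4, 2029 (when the termination notice is served) are October 24, 2029 and November 8, 2029 respectively; November 7, 2029 falls inside that range.
Step 5 — counting 7 days from November 7, 2029 (when the dispute is referred to mediation) gives a deadline of November 14, 2029; November 11, 2029 is within that limit.
Step 6 — 10 and 47 days from November 11, 2029 (when the mediation statement is delivered) are November 21, 2029 and December 28, 2029 respectively; done December 14, 2029, which is between those dates.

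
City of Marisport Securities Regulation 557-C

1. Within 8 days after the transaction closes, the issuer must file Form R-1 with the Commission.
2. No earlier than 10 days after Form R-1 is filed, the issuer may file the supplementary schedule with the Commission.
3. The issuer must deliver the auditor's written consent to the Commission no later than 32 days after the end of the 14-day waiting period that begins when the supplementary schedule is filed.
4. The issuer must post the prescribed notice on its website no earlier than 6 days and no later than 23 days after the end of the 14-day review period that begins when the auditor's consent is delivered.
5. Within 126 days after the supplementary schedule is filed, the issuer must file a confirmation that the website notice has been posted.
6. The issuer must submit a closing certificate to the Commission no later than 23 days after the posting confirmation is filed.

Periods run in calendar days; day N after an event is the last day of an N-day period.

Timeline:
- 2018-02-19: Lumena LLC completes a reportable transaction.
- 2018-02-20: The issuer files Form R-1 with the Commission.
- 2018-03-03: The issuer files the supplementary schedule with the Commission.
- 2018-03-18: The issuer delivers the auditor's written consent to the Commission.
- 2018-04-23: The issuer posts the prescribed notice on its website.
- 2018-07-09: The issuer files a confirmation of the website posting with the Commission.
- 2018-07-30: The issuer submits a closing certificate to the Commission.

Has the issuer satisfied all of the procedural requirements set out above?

Step 1: 8 days after 2018-02-19 (when the transaction closes) is 2018-02-27; done 2018-02-20 — timely.
Step 2: the earliest permitted date is 10 days after 2018-02-20 (when Form R-1 is filed), i.e. 2018-03-02; 2018-03-03 is on or after that date.
Step 3: 32 days after 2018-03-17 (end of the 14-day waiting period, which began when the supplementary schedule is filed on 2018-03-03) is 2018-04-18; completed 2018-03-18, before the deadline.
Step 4: the window is 6–23 days after 2018-04-01 (end of the 14-day review period, which began when the auditor's consent is delivered on 2018-03-18), so 2018-04-07 through 2018-04-24; done 2018-04-23 — within the window.
Step 5: 126 days after 2018-03-03 (when the supplementary schedule is filed) is 2018-07-07; 2018-07-09 misses that deadline by 2 days.

No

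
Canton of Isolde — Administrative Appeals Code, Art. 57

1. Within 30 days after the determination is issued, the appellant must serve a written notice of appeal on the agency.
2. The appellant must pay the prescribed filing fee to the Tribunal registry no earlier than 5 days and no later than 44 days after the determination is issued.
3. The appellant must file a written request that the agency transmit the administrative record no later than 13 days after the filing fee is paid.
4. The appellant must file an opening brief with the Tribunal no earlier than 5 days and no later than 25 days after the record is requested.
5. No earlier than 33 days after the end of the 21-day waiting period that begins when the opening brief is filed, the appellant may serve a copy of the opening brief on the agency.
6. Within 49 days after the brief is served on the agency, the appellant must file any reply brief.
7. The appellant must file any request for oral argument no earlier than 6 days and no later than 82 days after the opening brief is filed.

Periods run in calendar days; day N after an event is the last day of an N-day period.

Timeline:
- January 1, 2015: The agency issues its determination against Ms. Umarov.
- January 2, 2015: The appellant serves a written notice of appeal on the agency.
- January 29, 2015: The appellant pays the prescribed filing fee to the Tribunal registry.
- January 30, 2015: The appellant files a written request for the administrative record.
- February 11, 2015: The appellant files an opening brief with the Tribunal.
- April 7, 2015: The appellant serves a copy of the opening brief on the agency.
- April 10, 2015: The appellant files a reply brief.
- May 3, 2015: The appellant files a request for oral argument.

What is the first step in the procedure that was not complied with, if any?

None — every step was satisfied

(1) due by January 1, 2015 + 30 days = January 31, 2015; January 2, 2015 is within that limit.
(2) the permitted window runs from January 1, 2015 + 5 = January 6, 2015 to January 1, 2015 + 44 = February 14, 2015; done January 29, 2015, which is between those dates.
(3) due by January 29, 2015 + 13 days = February 11, 2015; done January 30, 2015 — timely.
(4) the permitted window runs from January 30, 2015 + 5 = February 4, 2015 to January 30, 2015 + 25 = February 24, 2015; February 11, 2015 falls inside that range.
(5) permitted from March 4, 2015 + 33 days = April 6, 2015 onward; April 7, 2015 is on or after that date.
(6) due by April 7, 2015 + 49 days = May 26, 2015; done April 10, 2015 — timely.
(7) the permitted window runs from February 11, 2015 + 6 = February 17, 2015 to February 11, 2015 + 82 = May 4, 2015; done May 3, 2015 — within the window.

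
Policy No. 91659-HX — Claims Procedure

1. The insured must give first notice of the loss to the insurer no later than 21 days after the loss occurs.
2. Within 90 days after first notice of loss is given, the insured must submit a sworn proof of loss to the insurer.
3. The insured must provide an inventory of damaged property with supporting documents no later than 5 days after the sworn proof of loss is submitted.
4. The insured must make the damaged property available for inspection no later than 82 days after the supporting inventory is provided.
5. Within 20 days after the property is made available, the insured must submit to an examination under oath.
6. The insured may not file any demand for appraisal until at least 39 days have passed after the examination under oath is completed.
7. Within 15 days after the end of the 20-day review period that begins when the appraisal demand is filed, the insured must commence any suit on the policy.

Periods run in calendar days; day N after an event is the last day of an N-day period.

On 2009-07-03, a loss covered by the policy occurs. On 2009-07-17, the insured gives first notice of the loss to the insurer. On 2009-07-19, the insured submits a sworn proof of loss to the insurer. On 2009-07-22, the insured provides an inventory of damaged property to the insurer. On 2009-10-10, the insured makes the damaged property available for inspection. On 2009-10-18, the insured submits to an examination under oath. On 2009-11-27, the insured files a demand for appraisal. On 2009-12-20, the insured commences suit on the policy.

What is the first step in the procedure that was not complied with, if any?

(1) due by 2009-07-03 + 21 days = 2009-07-24; done 2009-07-17 — timely.
(2) due by 2009-07-17 + 90 days = 2009-10-15; completed 2009-07-19, before the deadline.
(3) due by 2009-07-19 + 5 days = 2009-07-24; done 2009-07-22 — timely.
(4) due by 2009-07-22 + 82 days = 2009-10-12; completed 2009-10-10, before the deadline.
(5) due by 2009-10-10 + 20 days = 2009-10-30; 2009-10-18 is within that limit.
(6) permitted from 2009-10-18 + 39 days = 2009-11-26 onward; done 2009-11-27 — permitted.
(7) due by 2009-12-17 + 15 days = 2010-01-01; done 2009-12-20 — timely.

None — every step was satisfied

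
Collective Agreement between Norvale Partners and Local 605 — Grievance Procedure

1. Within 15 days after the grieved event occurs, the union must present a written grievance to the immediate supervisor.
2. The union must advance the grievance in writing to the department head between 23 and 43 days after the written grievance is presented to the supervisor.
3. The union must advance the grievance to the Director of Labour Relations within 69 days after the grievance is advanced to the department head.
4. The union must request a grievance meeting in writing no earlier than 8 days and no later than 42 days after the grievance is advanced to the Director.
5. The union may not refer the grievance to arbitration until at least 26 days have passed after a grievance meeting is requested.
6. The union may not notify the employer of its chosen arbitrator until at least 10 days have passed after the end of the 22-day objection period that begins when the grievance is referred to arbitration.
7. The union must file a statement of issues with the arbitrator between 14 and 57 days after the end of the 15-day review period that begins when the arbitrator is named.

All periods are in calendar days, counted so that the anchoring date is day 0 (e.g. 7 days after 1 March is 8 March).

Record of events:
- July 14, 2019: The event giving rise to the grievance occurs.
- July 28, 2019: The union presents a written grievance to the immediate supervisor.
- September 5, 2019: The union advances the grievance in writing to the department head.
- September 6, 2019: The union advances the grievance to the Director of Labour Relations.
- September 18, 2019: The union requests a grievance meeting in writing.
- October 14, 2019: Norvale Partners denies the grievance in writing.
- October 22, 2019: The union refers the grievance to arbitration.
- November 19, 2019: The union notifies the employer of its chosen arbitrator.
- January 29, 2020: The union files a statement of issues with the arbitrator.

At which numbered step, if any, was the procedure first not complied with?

(1) due by July 14, 2019 + 15 days = July 29, 2019; completed July 28, 2019, before the deadline.
(2) the permitted window runs from July 28, 2019 + 23 = August 20, 2019 to July 28, 2019 + 43 = September 9, 2019; September 5, 2019 falls inside that range.
(3) due by September 5, 2019 + 69 days = November 13, 2019; completed September 6, 2019, before the deadline.
(4) the permitted window runs from September 6, 2019 + 8 = September 14, 2019 to September 6, 2019 + 42 = October 18, 2019; done September 18, 2019, which is between those dates.
(5) permitted from September 18, 2019 + 26 days = October 14, 2019 onward; October 22, 2019 is on or after that date.
(6) permitted from November 13, 2019 + 10 days = November 23, 2019 onward; acted on November 19, 2019, 4 days prematurely.
The procedure was therefore not followed at step 6.

Step 6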